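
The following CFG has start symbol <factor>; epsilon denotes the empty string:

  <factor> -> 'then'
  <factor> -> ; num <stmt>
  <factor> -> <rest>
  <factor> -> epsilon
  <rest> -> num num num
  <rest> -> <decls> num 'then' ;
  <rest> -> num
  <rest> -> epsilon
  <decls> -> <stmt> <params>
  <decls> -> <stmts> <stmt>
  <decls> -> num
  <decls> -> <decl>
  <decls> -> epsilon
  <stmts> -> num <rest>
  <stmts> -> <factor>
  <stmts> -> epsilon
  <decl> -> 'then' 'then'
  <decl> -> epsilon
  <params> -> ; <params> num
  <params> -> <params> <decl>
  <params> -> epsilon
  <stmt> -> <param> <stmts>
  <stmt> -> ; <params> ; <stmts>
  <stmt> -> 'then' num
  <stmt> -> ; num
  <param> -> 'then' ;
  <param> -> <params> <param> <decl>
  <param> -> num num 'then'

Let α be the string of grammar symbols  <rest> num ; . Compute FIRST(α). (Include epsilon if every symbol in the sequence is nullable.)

{ 'then', ;, num }

Add FIRST(<rest>)\{epsilon} = { 'then', ;, num }; <rest> is nullable, continue.
num is a terminal; add {num} and stop.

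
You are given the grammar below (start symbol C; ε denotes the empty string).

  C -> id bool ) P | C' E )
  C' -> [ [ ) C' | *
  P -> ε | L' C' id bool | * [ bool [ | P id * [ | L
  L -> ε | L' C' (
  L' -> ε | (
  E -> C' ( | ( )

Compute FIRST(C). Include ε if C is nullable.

{ *, [, id }

C -> id bool ) P contributes {id}.
From C -> C' E ): add FIRST(C') = { *, [ }.
Union: FIRST(C) = { *, [, id }.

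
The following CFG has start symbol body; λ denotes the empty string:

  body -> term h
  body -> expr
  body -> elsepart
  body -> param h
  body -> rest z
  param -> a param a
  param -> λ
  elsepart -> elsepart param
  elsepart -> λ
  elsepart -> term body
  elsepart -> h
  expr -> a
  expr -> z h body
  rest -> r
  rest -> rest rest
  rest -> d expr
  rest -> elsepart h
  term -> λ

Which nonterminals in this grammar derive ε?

{ body, elsepart, param, term }

Directly nullable (have an λ-production): param, elsepart, term.
body -> elsepart with every symbol nullable, so body is nullable.
No other nonterminal has a production whose RHS symbols are all nullable.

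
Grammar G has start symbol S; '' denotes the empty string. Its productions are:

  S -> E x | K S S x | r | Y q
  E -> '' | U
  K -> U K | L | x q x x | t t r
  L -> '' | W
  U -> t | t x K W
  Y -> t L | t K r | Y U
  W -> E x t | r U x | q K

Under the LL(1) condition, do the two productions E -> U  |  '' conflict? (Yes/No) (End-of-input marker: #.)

FIRST(U) = { t } and FIRST('') = { '' }.
The second is nullable but FOLLOW(E) = { x } is disjoint from FIRST of the first.

No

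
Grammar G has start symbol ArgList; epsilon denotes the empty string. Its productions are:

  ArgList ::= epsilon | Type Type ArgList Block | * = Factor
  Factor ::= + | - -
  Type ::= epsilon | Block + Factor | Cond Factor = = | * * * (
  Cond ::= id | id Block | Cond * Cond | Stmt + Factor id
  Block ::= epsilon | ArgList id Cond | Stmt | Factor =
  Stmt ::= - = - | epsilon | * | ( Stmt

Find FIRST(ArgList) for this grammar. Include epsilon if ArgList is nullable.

ArgList ::= epsilon contributes epsilon.
From ArgList ::= Type Type ArgList Block: Type, Type, ArgList, Block nullable, take FIRST(Type) ∪ FIRST(Type) ∪ FIRST(ArgList) ∪ FIRST(Block) = { (, *, +, -, id }; also epsilon since the whole RHS is nullable.
ArgList ::= * = Factor contributes {*}.
Union: FIRST(ArgList) = { (, *, +, -, id, epsilon }.

{ (, *, +, -, id, epsilon }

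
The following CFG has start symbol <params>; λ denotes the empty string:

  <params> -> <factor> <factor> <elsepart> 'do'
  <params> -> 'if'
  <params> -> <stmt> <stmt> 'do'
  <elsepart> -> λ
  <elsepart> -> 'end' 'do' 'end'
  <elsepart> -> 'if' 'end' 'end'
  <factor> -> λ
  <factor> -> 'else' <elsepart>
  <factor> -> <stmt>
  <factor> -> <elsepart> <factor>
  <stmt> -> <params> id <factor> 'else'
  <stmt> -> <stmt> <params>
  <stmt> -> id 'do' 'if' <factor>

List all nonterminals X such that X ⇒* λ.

Directly nullable (have an λ-production): <elsepart>, <factor>.
No other nonterminal has a production whose RHS symbols are all nullable.

{ <elsepart>, <factor> }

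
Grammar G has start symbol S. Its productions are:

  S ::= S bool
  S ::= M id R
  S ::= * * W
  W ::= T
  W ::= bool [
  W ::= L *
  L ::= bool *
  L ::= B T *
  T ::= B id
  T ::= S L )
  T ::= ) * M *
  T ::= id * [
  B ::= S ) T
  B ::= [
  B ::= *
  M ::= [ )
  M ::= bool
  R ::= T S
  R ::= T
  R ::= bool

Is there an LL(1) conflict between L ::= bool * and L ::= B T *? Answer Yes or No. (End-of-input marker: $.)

FIRST(bool *) = { bool } and FIRST(B T *) = { *, [, bool }.
Both contain bool, so the two alternatives are not disjoint — LL(1) conflict.

Yes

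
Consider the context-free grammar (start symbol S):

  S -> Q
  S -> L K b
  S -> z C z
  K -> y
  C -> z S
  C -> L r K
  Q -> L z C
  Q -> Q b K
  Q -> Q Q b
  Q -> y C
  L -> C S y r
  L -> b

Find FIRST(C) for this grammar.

{ b, z }

C -> z S contributes {z}.
From C -> L r K: add FIRST(L) = { b, z }.
Union: FIRST(C) = { b, z }.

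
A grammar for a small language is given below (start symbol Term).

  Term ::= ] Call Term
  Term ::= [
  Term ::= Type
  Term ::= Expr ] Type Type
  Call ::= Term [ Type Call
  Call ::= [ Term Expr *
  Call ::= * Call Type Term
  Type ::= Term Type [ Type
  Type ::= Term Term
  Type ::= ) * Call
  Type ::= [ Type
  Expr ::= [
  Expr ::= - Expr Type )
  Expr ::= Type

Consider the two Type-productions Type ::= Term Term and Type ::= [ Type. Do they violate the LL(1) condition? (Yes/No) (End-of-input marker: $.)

FIRST(Term Term) = { ), -, [, ] } and FIRST([ Type) = { [ }.
Both contain [, so the two alternatives are not disjoint — LL(1) conflict.

Yes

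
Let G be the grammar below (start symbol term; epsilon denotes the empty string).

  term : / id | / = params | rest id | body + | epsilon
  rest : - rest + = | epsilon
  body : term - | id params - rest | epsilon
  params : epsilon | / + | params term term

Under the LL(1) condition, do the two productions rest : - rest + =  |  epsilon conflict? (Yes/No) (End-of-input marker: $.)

No

FIRST(- rest + =) = { - } and FIRST(epsilon) = { epsilon }.
The second is nullable but FOLLOW(rest) = { +, id } is disjoint from FIRST of the first.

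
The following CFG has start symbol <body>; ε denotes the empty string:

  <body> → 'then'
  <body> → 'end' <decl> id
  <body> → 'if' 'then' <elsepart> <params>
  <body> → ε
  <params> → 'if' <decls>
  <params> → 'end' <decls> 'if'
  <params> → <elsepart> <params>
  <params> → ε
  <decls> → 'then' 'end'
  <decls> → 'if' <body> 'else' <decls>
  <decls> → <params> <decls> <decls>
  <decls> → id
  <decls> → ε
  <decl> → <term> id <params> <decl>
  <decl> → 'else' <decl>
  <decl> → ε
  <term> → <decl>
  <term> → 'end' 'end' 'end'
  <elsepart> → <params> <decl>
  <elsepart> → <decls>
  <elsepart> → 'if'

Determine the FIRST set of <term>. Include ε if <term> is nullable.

From <term> → <decl>: add FIRST(<decl>) = { 'else', 'end', id, ε } (including ε since <decl> is nullable).
<term> → 'end' 'end' 'end' contributes {'end'}.
Union: FIRST(<term>) = { 'else', 'end', id, ε }.

{ 'else', 'end', id, ε }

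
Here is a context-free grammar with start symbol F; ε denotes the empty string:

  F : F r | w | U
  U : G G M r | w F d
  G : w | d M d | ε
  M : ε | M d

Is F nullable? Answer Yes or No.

Nullable nonterminals: G, M.
No production of F has an RHS whose symbols are all nullable, so F is not nullable.

No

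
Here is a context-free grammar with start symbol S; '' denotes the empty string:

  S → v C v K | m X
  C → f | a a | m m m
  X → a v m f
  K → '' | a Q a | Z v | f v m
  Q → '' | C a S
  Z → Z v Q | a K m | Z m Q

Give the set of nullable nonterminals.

{ K, Q }

Directly nullable (have an ''-production): K, Q.
No other nonterminal has a production whose RHS symbols are all nullable.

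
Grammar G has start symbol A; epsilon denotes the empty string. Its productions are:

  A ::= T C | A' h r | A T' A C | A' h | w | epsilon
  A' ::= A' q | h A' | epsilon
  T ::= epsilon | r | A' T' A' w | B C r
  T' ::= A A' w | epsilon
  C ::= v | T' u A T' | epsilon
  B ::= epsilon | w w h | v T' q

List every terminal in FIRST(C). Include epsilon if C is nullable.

{ h, q, r, u, v, w, epsilon }

C ::= v contributes {v}.
From C ::= T' u A T': T' nullable, take FIRST(T') ∪ {u} = { h, q, r, u, v, w }.
C ::= epsilon contributes epsilon.
Union: FIRST(C) = { h, q, r, u, v, w, epsilon }.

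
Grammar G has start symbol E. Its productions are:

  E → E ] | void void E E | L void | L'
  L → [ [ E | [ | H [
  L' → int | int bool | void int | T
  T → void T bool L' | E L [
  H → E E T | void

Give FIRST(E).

{ [, int, void }

From E → E ]: add FIRST(E) = { [, int, void }.
E → void void E E contributes {void}.
From E → L void: add FIRST(L) = { [, int, void }.
From E → L': add FIRST(L') = { [, int, void }.
Union: FIRST(E) = { [, int, void }.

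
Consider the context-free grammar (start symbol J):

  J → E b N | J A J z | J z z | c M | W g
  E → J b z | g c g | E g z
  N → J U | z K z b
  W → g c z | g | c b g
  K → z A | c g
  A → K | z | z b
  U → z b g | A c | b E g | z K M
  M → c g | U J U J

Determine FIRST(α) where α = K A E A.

{ c, z }

Add FIRST(K) = { c, z }; K is not nullable, stop.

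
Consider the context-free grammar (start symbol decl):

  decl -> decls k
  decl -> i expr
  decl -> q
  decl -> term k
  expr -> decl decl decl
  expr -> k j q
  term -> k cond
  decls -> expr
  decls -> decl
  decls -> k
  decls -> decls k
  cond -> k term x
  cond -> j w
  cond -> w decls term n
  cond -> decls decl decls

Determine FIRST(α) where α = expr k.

{ i, k, q }

Add FIRST(expr) = { i, k, q }; expr is not nullable, stop.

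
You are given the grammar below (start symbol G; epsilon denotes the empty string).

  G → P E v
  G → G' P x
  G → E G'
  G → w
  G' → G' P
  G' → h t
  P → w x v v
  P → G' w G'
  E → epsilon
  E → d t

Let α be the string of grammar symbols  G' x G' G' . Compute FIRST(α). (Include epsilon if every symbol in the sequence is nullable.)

{ h }

Add FIRST(G') = { h }; G' is not nullable, stop.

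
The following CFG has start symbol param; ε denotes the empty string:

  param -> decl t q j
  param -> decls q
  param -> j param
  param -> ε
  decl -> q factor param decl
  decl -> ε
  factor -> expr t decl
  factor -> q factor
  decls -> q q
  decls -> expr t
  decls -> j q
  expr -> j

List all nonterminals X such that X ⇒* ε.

Directly nullable (have an ε-production): param, decl.
No other nonterminal has a production whose RHS symbols are all nullable.

{ decl, param }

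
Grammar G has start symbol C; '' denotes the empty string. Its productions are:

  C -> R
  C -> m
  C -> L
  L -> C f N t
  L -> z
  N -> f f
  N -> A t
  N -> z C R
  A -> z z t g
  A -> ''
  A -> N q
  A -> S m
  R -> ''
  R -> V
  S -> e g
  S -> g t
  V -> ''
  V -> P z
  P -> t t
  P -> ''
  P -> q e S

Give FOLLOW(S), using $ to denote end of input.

In A -> S m: add FIRST(m) = { m }.
In P -> q e S: S is at the end, add FOLLOW(P) = { z }.
Union: FOLLOW(S) = { m, z }.

{ m, z }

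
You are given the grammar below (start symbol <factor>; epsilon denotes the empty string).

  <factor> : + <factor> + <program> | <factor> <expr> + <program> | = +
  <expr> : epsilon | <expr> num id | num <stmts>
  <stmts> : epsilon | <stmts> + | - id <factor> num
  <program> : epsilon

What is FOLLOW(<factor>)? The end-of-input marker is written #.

{ #, +, num }

<factor> is the start symbol, so # ∈ FOLLOW(<factor>).
In <factor> : + <factor> + <program>: add FIRST(+ <program>) = { + }.
In <factor> : <factor> <expr> + <program>: add FIRST(<expr> + <program>) = { +, num }.
In <stmts> : - id <factor> num: add FIRST(num) = { num }.
Union: FOLLOW(<factor>) = { #, +, num }.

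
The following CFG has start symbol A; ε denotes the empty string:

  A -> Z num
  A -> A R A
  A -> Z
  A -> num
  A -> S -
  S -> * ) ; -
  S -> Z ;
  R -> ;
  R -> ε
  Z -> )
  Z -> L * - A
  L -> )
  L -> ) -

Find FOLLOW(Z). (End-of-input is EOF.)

In A -> Z num: add FIRST(num) = { num }.
In A -> Z: Z is at the end, add FOLLOW(A) = { EOF, ), *, ;, num }.
In S -> Z ;: add FIRST(;) = { ; }.
Union: FOLLOW(Z) = { EOF, ), *, ;, num }.

{ EOF, ), *, ;, num }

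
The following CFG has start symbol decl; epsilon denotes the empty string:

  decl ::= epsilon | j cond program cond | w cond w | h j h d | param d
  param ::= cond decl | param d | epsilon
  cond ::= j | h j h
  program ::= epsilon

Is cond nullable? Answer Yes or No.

Nullable nonterminals: decl, param, program.
No production of cond has an RHS whose symbols are all nullable, so cond is not nullable.

No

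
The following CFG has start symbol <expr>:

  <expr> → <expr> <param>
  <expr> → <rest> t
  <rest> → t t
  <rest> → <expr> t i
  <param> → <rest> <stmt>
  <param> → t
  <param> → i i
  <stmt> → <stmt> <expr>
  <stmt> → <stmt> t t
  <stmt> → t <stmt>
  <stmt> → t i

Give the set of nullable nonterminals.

{ } (none)

No nonterminal has an empty production or an RHS whose symbols are all nullable.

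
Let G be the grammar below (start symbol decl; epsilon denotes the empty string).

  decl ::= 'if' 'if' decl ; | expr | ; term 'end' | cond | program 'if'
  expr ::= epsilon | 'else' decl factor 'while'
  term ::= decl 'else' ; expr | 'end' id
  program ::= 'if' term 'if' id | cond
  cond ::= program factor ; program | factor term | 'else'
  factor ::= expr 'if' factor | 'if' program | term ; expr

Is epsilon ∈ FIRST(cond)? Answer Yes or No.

Nullable nonterminals: decl, expr.
No production of cond has an RHS whose symbols are all nullable, so cond is not nullable.

No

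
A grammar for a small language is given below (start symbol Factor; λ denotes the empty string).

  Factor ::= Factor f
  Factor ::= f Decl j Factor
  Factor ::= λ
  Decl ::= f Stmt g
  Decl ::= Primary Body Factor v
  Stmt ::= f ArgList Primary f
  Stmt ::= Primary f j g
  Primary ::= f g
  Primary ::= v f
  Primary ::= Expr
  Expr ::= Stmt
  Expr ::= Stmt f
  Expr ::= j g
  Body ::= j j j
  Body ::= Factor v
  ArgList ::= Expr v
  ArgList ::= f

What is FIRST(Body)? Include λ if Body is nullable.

Body ::= j j j contributes {j}.
From Body ::= Factor v: Factor nullable, take FIRST(Factor) ∪ {v} = { f, v }.
Union: FIRST(Body) = { f, j, v }.

{ f, j, v }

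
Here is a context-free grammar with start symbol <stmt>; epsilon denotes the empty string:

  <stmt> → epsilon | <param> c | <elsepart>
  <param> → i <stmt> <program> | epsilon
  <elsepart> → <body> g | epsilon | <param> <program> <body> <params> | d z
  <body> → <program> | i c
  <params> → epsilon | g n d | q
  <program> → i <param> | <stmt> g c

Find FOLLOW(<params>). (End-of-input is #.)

In <elsepart> → <param> <program> <body> <params>: <params> is at the end, add FOLLOW(<elsepart>) = { #, c, d, g, i }.
Union: FOLLOW(<params>) = { #, c, d, g, i }.

{ #, c, d, g, i }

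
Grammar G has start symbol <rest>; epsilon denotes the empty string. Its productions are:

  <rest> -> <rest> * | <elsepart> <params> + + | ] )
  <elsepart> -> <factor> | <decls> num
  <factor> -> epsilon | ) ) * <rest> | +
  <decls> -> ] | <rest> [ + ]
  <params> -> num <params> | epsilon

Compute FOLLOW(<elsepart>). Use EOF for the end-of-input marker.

{ +, num }

In <rest> -> <elsepart> <params> + +: add FIRST(<params> + +) = { +, num }.
Union: FOLLOW(<elsepart>) = { +, num }.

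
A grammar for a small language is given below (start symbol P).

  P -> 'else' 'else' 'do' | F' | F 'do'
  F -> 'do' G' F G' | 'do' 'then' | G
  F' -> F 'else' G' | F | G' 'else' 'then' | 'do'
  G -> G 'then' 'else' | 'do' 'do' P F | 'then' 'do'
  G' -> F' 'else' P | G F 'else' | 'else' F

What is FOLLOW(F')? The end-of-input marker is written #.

{ #, 'do', 'else', 'then' }

In P -> F': F' is at the end, add FOLLOW(P) = { #, 'do', 'else', 'then' }.
In G' -> F' 'else' P: add FIRST('else' P) = { 'else' }.
Union: FOLLOW(F') = { #, 'do', 'else', 'then' }.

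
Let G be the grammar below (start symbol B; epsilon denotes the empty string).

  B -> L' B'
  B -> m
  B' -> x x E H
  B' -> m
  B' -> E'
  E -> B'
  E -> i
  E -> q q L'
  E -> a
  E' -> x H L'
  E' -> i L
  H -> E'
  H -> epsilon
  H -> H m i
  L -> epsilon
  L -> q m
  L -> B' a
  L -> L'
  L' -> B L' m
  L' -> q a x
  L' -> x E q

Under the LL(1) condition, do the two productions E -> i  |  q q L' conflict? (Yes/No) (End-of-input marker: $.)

FIRST(i) = { i } and FIRST(q q L') = { q }.
The FIRST sets are disjoint and neither alternative is nullable — no conflict.

No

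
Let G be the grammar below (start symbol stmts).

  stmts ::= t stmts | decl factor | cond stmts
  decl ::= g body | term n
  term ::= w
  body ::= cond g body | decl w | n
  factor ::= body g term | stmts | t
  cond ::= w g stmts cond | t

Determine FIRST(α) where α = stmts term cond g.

{ g, t, w }

Add FIRST(stmts) = { g, t, w }; stmts is not nullable, stop.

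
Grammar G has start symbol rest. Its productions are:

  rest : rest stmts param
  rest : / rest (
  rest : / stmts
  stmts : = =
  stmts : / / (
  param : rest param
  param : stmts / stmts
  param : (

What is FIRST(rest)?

From rest : rest stmts param: add FIRST(rest) = { / }.
rest : / rest ( contributes {/}.
rest : / stmts contributes {/}.
Union: FIRST(rest) = { / }.

{ / }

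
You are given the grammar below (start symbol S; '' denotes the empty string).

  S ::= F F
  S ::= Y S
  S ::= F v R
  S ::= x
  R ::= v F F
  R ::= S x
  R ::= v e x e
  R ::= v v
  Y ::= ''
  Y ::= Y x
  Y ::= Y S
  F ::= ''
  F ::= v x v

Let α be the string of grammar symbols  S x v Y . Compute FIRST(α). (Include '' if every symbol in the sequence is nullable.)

{ v, x }

Add FIRST(S)\{''} = { v, x }; S is nullable, continue.
x is a terminal; add {x} and stop.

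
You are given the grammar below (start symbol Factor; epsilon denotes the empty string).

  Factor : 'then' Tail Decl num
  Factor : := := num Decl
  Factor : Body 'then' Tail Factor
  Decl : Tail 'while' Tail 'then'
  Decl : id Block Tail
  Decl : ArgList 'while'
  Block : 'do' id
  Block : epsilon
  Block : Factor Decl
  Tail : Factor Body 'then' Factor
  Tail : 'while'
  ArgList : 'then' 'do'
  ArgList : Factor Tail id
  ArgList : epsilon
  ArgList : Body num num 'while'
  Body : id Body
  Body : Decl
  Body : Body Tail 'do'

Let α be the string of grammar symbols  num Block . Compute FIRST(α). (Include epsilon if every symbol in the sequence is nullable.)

{ num }

num is a terminal; add {num} and stop.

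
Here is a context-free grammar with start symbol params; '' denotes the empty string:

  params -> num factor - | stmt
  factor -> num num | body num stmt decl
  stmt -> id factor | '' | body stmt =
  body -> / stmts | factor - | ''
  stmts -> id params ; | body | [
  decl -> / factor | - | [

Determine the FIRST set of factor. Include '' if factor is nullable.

{ /, num }

factor -> num num contributes {num}.
From factor -> body num stmt decl: body nullable, take FIRST(body) ∪ {num} = { /, num }.
Union: FIRST(factor) = { /, num }.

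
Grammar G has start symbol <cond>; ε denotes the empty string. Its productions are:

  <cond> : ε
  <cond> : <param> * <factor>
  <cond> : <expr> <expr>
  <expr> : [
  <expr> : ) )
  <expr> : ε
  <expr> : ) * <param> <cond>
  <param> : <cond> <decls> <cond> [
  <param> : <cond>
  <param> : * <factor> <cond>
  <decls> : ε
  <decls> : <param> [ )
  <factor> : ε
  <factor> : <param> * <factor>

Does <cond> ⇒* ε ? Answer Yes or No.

<cond> has an ε-production, so <cond> ⇒ ε.

Yes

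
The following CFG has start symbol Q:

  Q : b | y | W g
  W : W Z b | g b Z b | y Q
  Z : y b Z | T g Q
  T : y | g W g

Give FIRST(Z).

{ g, y }

Z : y b Z contributes {y}.
From Z : T g Q: add FIRST(T) = { g, y }.
Union: FIRST(Z) = { g, y }.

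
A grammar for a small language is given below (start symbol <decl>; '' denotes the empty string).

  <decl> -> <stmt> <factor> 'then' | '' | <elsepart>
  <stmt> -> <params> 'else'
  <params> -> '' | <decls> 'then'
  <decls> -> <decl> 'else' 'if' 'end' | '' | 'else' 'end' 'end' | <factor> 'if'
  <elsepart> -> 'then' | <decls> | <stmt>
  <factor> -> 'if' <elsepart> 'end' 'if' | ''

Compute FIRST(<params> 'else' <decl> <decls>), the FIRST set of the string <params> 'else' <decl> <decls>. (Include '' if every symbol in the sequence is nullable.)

{ 'else', 'if', 'then' }

Add FIRST(<params>)\{''} = { 'else', 'if', 'then' }; <params> is nullable, continue.
'else' is a terminal; add {'else'} and stop.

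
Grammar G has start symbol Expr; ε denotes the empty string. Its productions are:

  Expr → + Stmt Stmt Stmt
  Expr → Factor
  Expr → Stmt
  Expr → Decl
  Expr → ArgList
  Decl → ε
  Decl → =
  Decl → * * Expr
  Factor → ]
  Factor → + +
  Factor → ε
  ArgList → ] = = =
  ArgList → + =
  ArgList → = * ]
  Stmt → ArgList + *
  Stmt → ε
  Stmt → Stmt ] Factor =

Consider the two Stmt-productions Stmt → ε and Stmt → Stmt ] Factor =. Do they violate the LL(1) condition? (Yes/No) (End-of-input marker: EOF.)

Yes

FIRST(ε) = { ε } and FIRST(Stmt ] Factor =) = { +, =, ] }.
The first alternative is nullable and FOLLOW(Stmt) = { EOF, +, =, ] } shares + with FIRST of the second — conflict.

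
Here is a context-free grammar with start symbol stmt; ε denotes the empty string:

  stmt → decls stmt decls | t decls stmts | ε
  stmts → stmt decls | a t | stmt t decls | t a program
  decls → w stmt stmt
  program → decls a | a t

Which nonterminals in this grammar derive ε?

Directly nullable (have an ε-production): stmt.
No other nonterminal has a production whose RHS symbols are all nullable.

{ stmt }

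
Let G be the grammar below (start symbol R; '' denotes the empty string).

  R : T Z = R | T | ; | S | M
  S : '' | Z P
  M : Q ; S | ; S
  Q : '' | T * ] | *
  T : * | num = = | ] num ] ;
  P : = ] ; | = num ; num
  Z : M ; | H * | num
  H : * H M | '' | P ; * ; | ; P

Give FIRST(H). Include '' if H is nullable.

{ *, ;, =, '' }

H : * H M contributes {*}.
H : '' contributes ''.
From H : P ; * ;: add FIRST(P) = { = }.
H : ; P contributes {;}.
Union: FIRST(H) = { *, ;, =, '' }.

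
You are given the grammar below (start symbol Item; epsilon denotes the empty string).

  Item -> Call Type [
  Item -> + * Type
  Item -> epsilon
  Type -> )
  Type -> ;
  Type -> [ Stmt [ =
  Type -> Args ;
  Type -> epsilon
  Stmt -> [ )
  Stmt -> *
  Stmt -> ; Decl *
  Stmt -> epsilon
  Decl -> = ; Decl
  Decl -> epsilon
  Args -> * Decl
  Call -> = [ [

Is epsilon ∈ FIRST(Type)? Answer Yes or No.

Yes

Type has an epsilon-production, so Type ⇒ epsilon.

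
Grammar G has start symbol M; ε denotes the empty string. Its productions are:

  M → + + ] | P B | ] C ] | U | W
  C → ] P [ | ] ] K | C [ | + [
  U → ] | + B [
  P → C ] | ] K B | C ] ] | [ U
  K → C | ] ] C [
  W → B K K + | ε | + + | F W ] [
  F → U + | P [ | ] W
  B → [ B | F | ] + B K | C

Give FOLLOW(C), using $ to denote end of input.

In M → ] C ]: add FIRST(]) = { ] }.
In C → C [: add FIRST([) = { [ }.
In P → C ]: add FIRST(]) = { ] }.
In P → C ] ]: add FIRST(] ]) = { ] }.
In K → C: C is at the end, add FOLLOW(K) = { $, +, [, ] }.
In K → ] ] C [: add FIRST([) = { [ }.
In B → C: C is at the end, add FOLLOW(B) = { $, +, [, ] }.
Union: FOLLOW(C) = { $, +, [, ] }.

{ $, +, [, ] }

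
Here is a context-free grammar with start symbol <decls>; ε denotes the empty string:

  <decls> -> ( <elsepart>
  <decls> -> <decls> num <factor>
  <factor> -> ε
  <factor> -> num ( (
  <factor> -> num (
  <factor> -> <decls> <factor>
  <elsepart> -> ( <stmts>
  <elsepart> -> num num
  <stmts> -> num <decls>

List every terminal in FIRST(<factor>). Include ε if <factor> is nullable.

<factor> -> ε contributes ε.
<factor> -> num ( ( contributes {num}.
<factor> -> num ( contributes {num}.
From <factor> -> <decls> <factor>: add FIRST(<decls>) = { ( }.
Union: FIRST(<factor>) = { (, num, ε }.

{ (, num, ε }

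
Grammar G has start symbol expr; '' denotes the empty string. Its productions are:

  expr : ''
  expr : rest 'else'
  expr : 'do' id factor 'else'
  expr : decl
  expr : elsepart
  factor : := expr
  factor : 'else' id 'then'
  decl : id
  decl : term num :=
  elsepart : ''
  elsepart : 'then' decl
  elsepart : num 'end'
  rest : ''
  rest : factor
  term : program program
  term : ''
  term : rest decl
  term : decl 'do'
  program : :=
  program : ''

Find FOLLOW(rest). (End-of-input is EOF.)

{ 'else', :=, id, num }

In expr : rest 'else': add FIRST('else') = { 'else' }.
In term : rest decl: add FIRST(decl) = { 'else', :=, id, num }.
Union: FOLLOW(rest) = { 'else', :=, id, num }.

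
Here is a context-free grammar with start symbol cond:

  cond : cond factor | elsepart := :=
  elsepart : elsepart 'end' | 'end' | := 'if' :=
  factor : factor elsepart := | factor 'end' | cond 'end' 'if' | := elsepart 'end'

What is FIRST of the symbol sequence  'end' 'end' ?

{ 'end' }

'end' is a terminal; add {'end'} and stop.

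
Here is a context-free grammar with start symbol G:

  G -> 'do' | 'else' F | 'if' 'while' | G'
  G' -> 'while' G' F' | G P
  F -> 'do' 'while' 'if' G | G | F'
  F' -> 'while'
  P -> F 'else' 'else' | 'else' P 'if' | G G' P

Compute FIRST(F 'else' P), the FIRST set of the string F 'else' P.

Add FIRST(F) = { 'do', 'else', 'if', 'while' }; F is not nullable, stop.

{ 'do', 'else', 'if', 'while' }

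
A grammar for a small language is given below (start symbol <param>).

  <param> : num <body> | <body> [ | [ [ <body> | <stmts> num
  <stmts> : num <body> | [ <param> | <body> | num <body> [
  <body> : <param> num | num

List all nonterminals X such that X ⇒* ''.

{ } (none)

No nonterminal has an empty production or an RHS whose symbols are all nullable.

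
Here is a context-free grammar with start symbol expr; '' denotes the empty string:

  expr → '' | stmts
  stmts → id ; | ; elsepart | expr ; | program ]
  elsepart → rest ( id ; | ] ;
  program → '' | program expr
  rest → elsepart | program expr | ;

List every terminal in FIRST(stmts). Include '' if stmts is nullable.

stmts → id ; contributes {id}.
stmts → ; elsepart contributes {;}.
From stmts → expr ;: expr nullable, take FIRST(expr) ∪ {;} = { ;, ], id }.
From stmts → program ]: program nullable, take FIRST(program) ∪ {]} = { ;, ], id }.
Union: FIRST(stmts) = { ;, ], id }.

{ ;, ], id }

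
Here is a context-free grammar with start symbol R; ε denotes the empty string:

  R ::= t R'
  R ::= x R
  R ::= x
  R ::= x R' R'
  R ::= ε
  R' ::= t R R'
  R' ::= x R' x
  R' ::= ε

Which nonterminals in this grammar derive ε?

{ R, R' }

Directly nullable (have an ε-production): R, R'.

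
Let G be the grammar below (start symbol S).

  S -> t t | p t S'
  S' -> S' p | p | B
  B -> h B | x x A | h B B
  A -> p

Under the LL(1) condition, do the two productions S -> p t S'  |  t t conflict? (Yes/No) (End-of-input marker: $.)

No

FIRST(p t S') = { p } and FIRST(t t) = { t }.
The FIRST sets are disjoint and neither alternative is nullable — no conflict.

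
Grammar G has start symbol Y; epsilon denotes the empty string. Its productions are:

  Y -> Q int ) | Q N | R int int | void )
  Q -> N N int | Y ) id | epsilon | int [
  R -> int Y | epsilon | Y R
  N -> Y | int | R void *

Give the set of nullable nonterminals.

Directly nullable (have an epsilon-production): Q, R.
No other nonterminal has a production whose RHS symbols are all nullable.

{ Q, R }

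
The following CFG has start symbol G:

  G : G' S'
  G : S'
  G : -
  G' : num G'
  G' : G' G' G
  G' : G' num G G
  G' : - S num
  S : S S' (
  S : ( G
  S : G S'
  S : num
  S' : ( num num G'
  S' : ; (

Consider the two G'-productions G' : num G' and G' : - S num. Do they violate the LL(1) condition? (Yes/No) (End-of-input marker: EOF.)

FIRST(num G') = { num } and FIRST(- S num) = { - }.
The FIRST sets are disjoint and neither alternative is nullable — no conflict.

No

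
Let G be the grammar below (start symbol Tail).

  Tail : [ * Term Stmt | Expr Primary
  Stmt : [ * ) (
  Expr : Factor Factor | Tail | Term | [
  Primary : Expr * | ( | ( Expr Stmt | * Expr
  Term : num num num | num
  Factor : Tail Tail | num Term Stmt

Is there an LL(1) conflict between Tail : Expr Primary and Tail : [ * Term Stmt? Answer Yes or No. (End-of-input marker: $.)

Yes

FIRST(Expr Primary) = { [, num } and FIRST([ * Term Stmt) = { [ }.
Both contain [, so the two alternatives are not disjoint — LL(1) conflict.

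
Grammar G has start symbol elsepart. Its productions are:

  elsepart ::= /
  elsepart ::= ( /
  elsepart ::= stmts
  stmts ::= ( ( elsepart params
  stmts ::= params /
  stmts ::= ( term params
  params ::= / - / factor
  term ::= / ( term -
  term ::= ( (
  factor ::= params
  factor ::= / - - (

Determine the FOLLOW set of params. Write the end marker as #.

{ #, / }

In stmts ::= ( ( elsepart params: params is at the end, add FOLLOW(stmts) = { #, / }.
In stmts ::= params /: add FIRST(/) = { / }.
In stmts ::= ( term params: params is at the end, add FOLLOW(stmts) = { #, / }.
In factor ::= params: params is at the end, add FOLLOW(factor) = { #, / }.
Union: FOLLOW(params) = { #, / }.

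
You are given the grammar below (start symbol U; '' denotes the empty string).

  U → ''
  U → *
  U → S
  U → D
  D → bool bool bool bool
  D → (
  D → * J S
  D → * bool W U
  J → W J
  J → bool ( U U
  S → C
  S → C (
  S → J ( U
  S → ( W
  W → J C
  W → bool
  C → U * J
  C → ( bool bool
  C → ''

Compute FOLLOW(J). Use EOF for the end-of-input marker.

In D → * J S: add FIRST(S)\{''} = { (, *, bool }.
  Since S is nullable, also add FOLLOW(D) = { EOF, (, *, bool }.
In J → W J: J is at the end, add FOLLOW(J) = { EOF, (, *, bool }.
In S → J ( U: add FIRST(( U) = { ( }.
In W → J C: add FIRST(C)\{''} = { (, *, bool }.
  Since C is nullable, also add FOLLOW(W) = { EOF, (, *, bool }.
In C → U * J: J is at the end, add FOLLOW(C) = { EOF, (, *, bool }.
Union: FOLLOW(J) = { EOF, (, *, bool }.

{ EOF, (, *, bool }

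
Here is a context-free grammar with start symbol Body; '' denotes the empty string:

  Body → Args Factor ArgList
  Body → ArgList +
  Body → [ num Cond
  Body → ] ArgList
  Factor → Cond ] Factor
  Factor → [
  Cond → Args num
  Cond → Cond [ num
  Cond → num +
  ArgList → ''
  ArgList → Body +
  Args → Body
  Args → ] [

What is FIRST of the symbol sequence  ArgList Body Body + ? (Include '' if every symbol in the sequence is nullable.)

{ +, [, ] }

Add FIRST(ArgList)\{''} = { +, [, ] }; ArgList is nullable, continue.
Add FIRST(Body) = { +, [, ] }; Body is not nullable, stop.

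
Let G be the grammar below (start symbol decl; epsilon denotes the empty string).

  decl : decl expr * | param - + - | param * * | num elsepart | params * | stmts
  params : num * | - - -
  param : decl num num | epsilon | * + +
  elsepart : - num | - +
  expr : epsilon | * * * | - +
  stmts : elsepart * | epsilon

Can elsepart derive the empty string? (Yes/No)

No

Nullable nonterminals: decl, expr, param, stmts.
No production of elsepart has an RHS whose symbols are all nullable, so elsepart is not nullable.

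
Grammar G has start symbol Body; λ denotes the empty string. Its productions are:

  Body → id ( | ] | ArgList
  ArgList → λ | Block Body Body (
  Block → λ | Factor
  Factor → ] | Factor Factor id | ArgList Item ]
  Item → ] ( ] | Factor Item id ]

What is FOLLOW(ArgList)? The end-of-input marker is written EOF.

{ EOF, (, ], id }

In Body → ArgList: ArgList is at the end, add FOLLOW(Body) = { EOF, (, ], id }.
In Factor → ArgList Item ]: add FIRST(Item ]) = { (, ], id }.
Union: FOLLOW(ArgList) = { EOF, (, ], id }.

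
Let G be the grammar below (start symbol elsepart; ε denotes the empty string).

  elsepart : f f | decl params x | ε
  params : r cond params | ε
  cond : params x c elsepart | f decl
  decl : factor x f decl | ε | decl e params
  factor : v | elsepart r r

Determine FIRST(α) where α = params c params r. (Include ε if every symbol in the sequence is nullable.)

Add FIRST(params)\{ε} = { r }; params is nullable, continue.
c is a terminal; add {c} and stop.

{ c, r }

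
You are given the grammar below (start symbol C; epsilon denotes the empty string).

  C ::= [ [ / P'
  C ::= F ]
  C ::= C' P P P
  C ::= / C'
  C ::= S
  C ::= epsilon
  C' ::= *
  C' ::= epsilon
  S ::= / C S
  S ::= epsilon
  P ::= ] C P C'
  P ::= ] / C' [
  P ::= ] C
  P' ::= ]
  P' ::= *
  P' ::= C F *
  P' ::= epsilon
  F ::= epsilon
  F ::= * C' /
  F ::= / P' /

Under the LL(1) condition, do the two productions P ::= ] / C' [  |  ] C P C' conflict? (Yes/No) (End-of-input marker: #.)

FIRST(] / C' [) = { ] } and FIRST(] C P C') = { ] }.
Both contain ], so the two alternatives are not disjoint — LL(1) conflict.

Yes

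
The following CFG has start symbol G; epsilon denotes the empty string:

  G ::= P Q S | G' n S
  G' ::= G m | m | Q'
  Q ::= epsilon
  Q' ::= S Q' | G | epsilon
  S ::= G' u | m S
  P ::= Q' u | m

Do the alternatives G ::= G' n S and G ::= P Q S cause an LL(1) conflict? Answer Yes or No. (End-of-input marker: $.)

FIRST(G' n S) = { m, n, u } and FIRST(P Q S) = { m, n, u }.
Both contain m, so the two alternatives are not disjoint — LL(1) conflict.

Yes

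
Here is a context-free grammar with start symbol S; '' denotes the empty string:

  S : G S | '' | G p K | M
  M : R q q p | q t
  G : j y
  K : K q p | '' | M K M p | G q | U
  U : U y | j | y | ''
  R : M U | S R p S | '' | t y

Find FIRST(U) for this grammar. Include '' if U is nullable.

{ j, y, '' }

From U : U y: U nullable, take FIRST(U) ∪ {y} = { j, y }.
U : j contributes {j}.
U : y contributes {y}.
U : '' contributes ''.
Union: FIRST(U) = { j, y, '' }.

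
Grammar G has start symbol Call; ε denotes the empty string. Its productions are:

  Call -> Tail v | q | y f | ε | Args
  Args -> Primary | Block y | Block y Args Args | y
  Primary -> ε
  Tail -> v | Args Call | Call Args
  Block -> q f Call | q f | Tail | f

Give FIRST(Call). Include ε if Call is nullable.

{ f, q, v, y, ε }

From Call -> Tail v: Tail nullable, take FIRST(Tail) ∪ {v} = { f, q, v, y }.
Call -> q contributes {q}.
Call -> y f contributes {y}.
Call -> ε contributes ε.
From Call -> Args: add FIRST(Args) = { f, q, v, y, ε } (including ε since Args is nullable).
Union: FIRST(Call) = { f, q, v, y, ε }.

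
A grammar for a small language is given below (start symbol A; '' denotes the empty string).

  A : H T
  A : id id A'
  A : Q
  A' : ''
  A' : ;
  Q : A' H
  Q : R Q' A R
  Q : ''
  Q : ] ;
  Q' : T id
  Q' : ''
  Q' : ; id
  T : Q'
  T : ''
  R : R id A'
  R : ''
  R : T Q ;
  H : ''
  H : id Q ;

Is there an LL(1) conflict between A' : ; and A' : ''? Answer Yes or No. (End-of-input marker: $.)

Yes

FIRST(;) = { ; } and FIRST('') = { '' }.
The second alternative is nullable and FOLLOW(A') = { $, ;, ], id } shares ; with FIRST of the first — conflict.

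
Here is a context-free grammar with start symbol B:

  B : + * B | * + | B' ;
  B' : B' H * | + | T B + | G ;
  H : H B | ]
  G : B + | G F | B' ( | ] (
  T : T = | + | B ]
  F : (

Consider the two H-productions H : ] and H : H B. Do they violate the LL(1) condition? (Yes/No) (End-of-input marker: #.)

FIRST(]) = { ] } and FIRST(H B) = { ] }.
Both contain ], so the two alternatives are not disjoint — LL(1) conflict.

Yes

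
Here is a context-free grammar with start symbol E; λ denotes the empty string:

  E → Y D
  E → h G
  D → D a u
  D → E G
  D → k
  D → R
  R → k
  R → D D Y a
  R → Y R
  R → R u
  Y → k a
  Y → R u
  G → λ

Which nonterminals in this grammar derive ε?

Directly nullable (have an λ-production): G.
No other nonterminal has a production whose RHS symbols are all nullable.

{ G }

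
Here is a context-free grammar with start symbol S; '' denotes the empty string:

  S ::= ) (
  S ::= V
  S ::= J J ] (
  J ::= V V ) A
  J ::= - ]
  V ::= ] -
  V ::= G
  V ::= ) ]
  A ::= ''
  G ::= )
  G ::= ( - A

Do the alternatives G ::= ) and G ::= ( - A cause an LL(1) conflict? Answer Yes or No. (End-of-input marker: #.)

FIRST()) = { ) } and FIRST(( - A) = { ( }.
The FIRST sets are disjoint and neither alternative is nullable — no conflict.

No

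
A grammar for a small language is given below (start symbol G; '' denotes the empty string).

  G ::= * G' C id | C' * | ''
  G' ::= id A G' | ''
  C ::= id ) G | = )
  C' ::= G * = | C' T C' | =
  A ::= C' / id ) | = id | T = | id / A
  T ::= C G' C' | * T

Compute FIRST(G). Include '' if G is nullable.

G ::= * G' C id contributes {*}.
From G ::= C' *: add FIRST(C') = { *, = }.
G ::= '' contributes ''.
Union: FIRST(G) = { *, =, '' }.

{ *, =, '' }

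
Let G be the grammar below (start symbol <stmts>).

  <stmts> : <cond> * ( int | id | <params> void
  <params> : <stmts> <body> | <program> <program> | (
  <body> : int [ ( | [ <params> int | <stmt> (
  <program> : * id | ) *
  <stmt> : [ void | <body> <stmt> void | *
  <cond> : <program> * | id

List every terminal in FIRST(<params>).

From <params> : <stmts> <body>: add FIRST(<stmts>) = { (, ), *, id }.
From <params> : <program> <program>: add FIRST(<program>) = { ), * }.
<params> : ( contributes {(}.
Union: FIRST(<params>) = { (, ), *, id }.

{ (, ), *, id }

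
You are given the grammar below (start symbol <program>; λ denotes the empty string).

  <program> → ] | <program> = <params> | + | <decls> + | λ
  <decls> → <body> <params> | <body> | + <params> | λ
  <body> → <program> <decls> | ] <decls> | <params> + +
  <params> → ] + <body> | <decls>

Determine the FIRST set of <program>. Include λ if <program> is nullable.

{ +, =, ], λ }

<program> → ] contributes {]}.
From <program> → <program> = <params>: <program> nullable, take FIRST(<program>) ∪ {=} = { +, =, ] }.
<program> → + contributes {+}.
From <program> → <decls> +: <decls> nullable, take FIRST(<decls>) ∪ {+} = { +, =, ] }.
<program> → λ contributes λ.
Union: FIRST(<program>) = { +, =, ], λ }.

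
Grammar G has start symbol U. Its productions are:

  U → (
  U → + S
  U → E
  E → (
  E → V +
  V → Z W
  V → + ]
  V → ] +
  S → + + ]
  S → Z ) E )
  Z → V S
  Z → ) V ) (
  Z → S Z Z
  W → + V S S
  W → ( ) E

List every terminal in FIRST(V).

{ ), +, ] }

From V → Z W: add FIRST(Z) = { ), +, ] }.
V → + ] contributes {+}.
V → ] + contributes {]}.
Union: FIRST(V) = { ), +, ] }.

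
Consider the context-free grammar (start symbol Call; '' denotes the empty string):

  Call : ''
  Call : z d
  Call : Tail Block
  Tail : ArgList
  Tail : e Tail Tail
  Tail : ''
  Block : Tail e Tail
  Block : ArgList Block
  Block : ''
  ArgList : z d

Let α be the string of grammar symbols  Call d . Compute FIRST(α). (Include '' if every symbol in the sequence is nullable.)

Add FIRST(Call)\{''} = { e, z }; Call is nullable, continue.
d is a terminal; add {d} and stop.

{ d, e, z }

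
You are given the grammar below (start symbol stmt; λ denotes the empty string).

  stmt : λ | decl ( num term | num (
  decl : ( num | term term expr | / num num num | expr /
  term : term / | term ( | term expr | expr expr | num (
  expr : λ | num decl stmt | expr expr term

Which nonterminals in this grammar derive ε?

Directly nullable (have an λ-production): stmt, expr.
decl : term term expr with every symbol nullable, so decl is nullable.
term : term expr with every symbol nullable, so term is nullable.

{ decl, expr, stmt, term }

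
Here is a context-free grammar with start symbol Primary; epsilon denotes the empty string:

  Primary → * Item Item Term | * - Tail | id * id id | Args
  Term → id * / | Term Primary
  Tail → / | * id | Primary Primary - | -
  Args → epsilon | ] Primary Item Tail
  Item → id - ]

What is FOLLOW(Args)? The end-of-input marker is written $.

{ $, *, -, ], id }

In Primary → Args: Args is at the end, add FOLLOW(Primary) = { $, *, -, ], id }.
Union: FOLLOW(Args) = { $, *, -, ], id }.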